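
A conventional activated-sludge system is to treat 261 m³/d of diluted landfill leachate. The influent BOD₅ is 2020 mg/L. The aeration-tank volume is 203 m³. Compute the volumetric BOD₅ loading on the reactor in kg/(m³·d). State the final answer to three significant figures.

L_v ≈ 2.60 kg BOD₅/(m³·d)

L_v = Q S₀ / V = 261 × 2020 × 10⁻³ / 203.0 = 2.597 kg/(m³·d).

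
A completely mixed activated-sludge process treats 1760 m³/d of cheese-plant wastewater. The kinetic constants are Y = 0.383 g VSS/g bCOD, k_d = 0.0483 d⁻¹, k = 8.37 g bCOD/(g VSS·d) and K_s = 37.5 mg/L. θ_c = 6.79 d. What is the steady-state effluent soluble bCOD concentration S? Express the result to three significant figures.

S ≈ 2.44 mg/L

For a completely mixed reactor with recycle the Lawrence–McCarty relation gives S = K_s·(1 + k_d·θ_c) / [θ_c·(Y·k − k_d) − 1] = 37.5 × (1 + 0.0483 × 6.79) / [6.79 × (0.383 × 8.37 − 0.0483) − 1] = 49.80 / 20.44 = 2.436 mg/L.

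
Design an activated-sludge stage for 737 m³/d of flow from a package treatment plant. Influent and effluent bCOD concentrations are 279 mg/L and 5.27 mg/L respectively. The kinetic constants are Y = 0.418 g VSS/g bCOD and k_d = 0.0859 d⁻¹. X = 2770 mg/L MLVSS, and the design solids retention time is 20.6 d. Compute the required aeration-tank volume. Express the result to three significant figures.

V ≈ 226 m³

Steady-state biomass mass balance: V·X·(1 + k_d·θ_c) = Y·Q·(S₀ − S)·θ_c, so V = 0.418 × 737 × (279 − 5.27) × 20.6 / [2770 × (1 + 0.0859 × 20.6)] = 1.74×10^6 / 7672 = 226.4 m³.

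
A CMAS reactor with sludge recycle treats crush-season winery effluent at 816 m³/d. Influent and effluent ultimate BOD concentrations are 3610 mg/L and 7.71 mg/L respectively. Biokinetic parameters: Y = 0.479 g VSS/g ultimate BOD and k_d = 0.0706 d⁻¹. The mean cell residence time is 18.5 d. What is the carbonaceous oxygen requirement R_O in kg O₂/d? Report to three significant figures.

R_O ≈ 2070 kg O₂/d

Y_obs = Y / (1 + k_d θ_c) = 0.479 / (1 + 0.0706 × 18.5) = 0.479 / 2.306 = 0.2077.
Q·(S₀ − S) = 816 × (3610 − 7.71) × 10⁻³ = 2939 kg/d removed.
Biomass synthesised: P_X = Y_obs × 2939 = 610.6 kg VSS/d.
Carbonaceous O₂ demand = substrate oxidised − cell-mass equivalent = 2939 − 1.42 × 610.6 = 2072 kg O₂/d.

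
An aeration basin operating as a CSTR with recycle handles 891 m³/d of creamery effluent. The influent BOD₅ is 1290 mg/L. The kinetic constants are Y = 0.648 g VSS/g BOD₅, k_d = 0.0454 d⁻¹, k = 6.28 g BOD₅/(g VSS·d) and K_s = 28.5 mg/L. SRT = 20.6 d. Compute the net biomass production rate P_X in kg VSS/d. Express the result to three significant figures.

P_X ≈ 385 kg VSS/d

For a completely mixed reactor with recycle the Lawrence–McCarty relation gives S = K_s·(1 + k_d·θ_c) / [θ_c·(Y·k − k_d) − 1] = 28.5 × (1 + 0.0454 × 20.6) / [20.6 × (0.648 × 6.28 − 0.0454) − 1] = 55.15 / 81.90 = 0.6735 mg/L.
Y_obs = Y / (1 + k_d θ_c) = 0.648 / (1 + 0.0454 × 20.6) = 0.648 / 1.935 = 0.3348.
Substrate removed = Q·(S₀ − S) = 891 m³/d × (1290 − 0.673) g/m³ = 1.15×10^6 g/d = 1149 kg/d.
So the net sludge growth is P_X = 0.3348 × 1149 = 384.7 kg VSS/d.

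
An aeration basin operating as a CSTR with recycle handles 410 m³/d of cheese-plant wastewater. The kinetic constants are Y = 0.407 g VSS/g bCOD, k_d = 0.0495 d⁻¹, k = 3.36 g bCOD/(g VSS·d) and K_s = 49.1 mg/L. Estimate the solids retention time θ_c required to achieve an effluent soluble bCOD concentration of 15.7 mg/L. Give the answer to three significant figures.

θ_c ≈ 3.55 d

From 1/θ_c = Y·k·S/(K_s + S) − k_d: Y·k·S/(K_s+S) = 0.407 × 3.36 × 15.7 / (49.1 + 15.7) = 0.3313 d⁻¹.
Then 1/θ_c = μ − k_d = 0.3313 − 0.0495 = 0.2818 d⁻¹, giving θ_c = 3.548 d.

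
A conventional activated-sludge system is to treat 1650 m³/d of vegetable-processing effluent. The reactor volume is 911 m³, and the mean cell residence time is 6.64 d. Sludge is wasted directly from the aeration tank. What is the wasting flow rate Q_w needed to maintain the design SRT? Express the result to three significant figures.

Q_w ≈ 137 m³/d

Wasting from the aeration tank: Q_w = V / θ_c = 911.0 / 6.64 = 137.2 m³/d.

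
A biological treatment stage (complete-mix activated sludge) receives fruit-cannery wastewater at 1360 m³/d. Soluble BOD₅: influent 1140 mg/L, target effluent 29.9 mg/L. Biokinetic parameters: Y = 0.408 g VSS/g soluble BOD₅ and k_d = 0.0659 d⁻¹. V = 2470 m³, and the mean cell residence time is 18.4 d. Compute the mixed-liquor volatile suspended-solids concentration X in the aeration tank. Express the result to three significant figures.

X = Y·Q·ΔS·θ_c / [V·(1 + k_d θ_c)] = 0.408 × 1360 × (1140 − 29.9) × 18.4 / [2470 × (1 + 0.0659 × 18.4)] = 2074 mg/L.

X ≈ 2070 mg/L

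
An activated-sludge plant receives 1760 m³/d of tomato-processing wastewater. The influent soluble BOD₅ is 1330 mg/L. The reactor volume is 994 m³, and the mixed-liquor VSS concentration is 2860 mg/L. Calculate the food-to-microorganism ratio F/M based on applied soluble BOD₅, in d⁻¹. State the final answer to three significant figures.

F/M = applied load / biomass = Q·S₀/(V·X) = 1760 × 1330 / (994.0 × 2860) = 0.8234 d⁻¹.

F/M ≈ 0.823 d⁻¹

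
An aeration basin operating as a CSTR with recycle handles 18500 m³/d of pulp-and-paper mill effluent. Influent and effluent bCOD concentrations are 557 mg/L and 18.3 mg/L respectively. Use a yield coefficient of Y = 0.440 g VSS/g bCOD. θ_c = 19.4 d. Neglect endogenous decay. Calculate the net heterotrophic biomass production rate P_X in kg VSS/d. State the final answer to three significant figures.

P_X ≈ 4390 kg VSS/d

With endogenous decay neglected, the observed yield equals the true yield: Y_obs = Y = 0.440 g VSS/g bCOD.
Q·(S₀ − S) = 18500 × (557 − 18.3) × 10⁻³ = 9966 kg/d removed.
P_X = Y_obs · Q(S₀ − S) = 0.4400 × 9966 = 4385 kg VSS/d.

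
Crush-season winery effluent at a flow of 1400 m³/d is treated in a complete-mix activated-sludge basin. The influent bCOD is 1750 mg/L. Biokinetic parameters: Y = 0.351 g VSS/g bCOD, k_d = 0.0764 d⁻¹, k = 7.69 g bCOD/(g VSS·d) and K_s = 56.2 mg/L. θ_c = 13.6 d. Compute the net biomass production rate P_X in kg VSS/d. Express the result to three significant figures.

P_X ≈ 421 kg VSS/d

From the Monod/SRT balance for a CMAS, S = K_s·(1+k_d θ_c)/[θ_c·(Y k − k_d) − 1] = 56.2 × (1 + 0.0764 × 13.6) / [13.6 × (0.351 × 7.69 − 0.0764) − 1] = 114.6 / 34.67 = 3.305 mg/L.
Correct the yield for decay: Y_obs = Y/(1 + k_d θ_c) = 0.351 / (1 + 0.0764 × 13.6) = 0.351 / 2.039 = 0.1721.
Substrate removed = Q·(S₀ − S) = 1400 m³/d × (1750 − 3.31) g/m³ = 2.45×10^6 g/d = 2445 kg/d.
Biomass produced: P_X = Y_obs·Q·ΔS = 0.1721 × 2445 ≈ 420.9 kg VSS/d.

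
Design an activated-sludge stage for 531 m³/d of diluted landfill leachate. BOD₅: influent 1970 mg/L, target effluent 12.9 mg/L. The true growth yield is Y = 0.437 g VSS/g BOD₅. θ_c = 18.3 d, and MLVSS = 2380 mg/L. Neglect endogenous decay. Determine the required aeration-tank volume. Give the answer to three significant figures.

Biomass mass balance (decay neglected): V·X = Y·Q·(S₀ − S)·θ_c, so V = 0.437 × 531 × (1970 − 12.9) × 18.3 / 2380 = 3492 m³.

V ≈ 3490 m³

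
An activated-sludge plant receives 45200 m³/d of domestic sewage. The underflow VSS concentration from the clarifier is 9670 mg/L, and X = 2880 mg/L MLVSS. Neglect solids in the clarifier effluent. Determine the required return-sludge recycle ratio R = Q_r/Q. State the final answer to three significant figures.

Solids balance on the clarifier gives (1+R)X = R·X_r, so R = X/(X_r − X) = 2880 / (9670 − 2880) = 0.4242.

R ≈ 0.424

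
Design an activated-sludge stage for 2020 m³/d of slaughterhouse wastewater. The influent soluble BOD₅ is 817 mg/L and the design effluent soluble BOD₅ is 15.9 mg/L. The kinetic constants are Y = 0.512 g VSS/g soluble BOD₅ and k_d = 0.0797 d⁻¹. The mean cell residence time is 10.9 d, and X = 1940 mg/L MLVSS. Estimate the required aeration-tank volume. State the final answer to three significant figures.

Steady-state biomass mass balance: V·X·(1 + k_d·θ_c) = Y·Q·(S₀ − S)·θ_c, so V = 0.512 × 2020 × (817 − 15.9) × 10.9 / [1940 × (1 + 0.0797 × 10.9)] = 9.03×10^6 / 3625 = 2491 m³.

V ≈ 2490 m³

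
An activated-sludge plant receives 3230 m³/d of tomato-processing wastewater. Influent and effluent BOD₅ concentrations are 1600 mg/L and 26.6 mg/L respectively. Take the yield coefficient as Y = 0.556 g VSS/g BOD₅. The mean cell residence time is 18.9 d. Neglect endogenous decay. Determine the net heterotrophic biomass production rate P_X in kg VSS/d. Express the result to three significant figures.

Since k_d ≈ 0, Y_obs = Y = 0.556 g VSS/g BOD₅.
ΔS = 1600 − 26.6 = 1573 mg/L, so the substrate removal rate is 3230 × 1573/1000 = 5082 kg BOD₅/d.
Net biomass production P_X = Y_obs × Q·(S₀ − S) = 0.5560 × 5082 = 2826 kg VSS/d.

P_X ≈ 2830 kg VSS/d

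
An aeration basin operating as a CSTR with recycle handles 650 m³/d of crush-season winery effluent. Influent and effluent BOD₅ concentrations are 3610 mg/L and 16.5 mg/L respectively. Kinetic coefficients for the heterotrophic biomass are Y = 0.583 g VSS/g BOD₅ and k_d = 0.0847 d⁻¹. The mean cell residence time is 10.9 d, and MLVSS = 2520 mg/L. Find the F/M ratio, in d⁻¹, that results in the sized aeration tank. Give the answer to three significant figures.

From the SRT design equation V = Y Q (S₀−S) θ_c / [X (1 + k_d θ_c)] = 0.583 × 650 × (3610 − 16.5) × 10.9 / [2520 × (1 + 0.0847 × 10.9)] = 1.48×10^7 / 4847 = 3063 m³.
F/M = applied load / biomass = Q·S₀/(V·X) = 650 × 3610 / (3063 × 2520) = 0.3040 d⁻¹.

F/M ≈ 0.304 d⁻¹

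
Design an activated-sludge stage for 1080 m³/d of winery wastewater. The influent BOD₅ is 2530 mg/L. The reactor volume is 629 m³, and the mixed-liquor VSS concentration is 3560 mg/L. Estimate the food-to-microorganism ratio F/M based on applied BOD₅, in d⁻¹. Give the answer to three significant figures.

F/M = Q·S₀ / (V·X) = 1080 × 2530 / (629.0 × 3560) = 1.220 g BOD₅·(g VSS·d)⁻¹.

F/M ≈ 1.22 d⁻¹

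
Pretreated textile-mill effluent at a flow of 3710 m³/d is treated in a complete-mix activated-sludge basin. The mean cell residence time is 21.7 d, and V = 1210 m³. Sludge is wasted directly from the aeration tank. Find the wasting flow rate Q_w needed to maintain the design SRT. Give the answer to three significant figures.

Wasting from the aeration tank: Q_w = V / θ_c = 1210 / 21.7 = 55.76 m³/d.

Q_w ≈ 55.8 m³/d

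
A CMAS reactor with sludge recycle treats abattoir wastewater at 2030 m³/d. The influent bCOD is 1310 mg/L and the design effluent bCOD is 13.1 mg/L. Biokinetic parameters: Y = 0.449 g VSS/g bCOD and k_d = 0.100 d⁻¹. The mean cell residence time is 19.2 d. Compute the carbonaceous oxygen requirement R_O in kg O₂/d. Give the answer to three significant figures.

R_O ≈ 2060 kg O₂/d

The observed yield is Y_obs = Y/(1 + k_d·θ_c) = 0.449 / (1 + 0.100 × 19.2) = 0.449 / 2.920 = 0.1538 g VSS per g bCOD removed.
Substrate removed = Q·(S₀ − S) = 2030 m³/d × (1310 − 13.1) g/m³ = 2.63×10^6 g/d = 2633 kg/d.
Biomass synthesised: P_X = Y_obs × 2633 = 404.8 kg VSS/d.
R_O = Q·ΔS − 1.42 P_X = 2633 − 574.8 = 2058 kg O₂/d.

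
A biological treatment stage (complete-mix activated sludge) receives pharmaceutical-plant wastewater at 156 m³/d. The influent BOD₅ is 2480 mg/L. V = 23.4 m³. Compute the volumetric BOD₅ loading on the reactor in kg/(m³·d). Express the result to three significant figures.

L_v = Q S₀ / V = 156 × 2480 × 10⁻³ / 23.40 = 16.53 kg/(m³·d).

L_v ≈ 16.5 kg BOD₅/(m³·d)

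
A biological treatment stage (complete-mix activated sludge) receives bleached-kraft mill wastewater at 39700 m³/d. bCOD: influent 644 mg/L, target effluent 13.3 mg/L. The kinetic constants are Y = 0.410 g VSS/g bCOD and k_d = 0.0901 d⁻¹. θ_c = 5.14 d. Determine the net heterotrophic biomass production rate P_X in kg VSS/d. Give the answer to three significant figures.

P_X ≈ 7020 kg VSS/d

The observed yield is Y_obs = Y/(1 + k_d·θ_c) = 0.410 / (1 + 0.0901 × 5.14) = 0.410 / 1.463 = 0.2802 g VSS per g bCOD removed.
ΔS = 644 − 13.3 = 630.7 mg/L, so the substrate removal rate is 39700 × 630.7/1000 = 25039 kg bCOD/d.
So the net sludge growth is P_X = 0.2802 × 25039 = 7016 kg VSS/d.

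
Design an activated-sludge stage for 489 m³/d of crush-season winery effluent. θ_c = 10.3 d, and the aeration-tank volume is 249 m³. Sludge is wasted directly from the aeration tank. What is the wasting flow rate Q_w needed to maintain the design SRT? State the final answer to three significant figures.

With mixed-liquor wasting, θ_c = V/Q_w, so Q_w = V/θ_c = 249.0/10.3 = 24.17 m³/d.

Q_w ≈ 24.2 m³/d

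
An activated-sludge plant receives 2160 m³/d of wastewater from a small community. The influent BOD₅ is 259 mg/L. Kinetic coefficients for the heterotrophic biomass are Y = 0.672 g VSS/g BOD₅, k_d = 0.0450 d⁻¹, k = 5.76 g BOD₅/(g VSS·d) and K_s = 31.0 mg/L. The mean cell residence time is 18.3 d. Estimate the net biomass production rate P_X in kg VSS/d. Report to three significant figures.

For a completely mixed reactor with recycle the Lawrence–McCarty relation gives S = K_s·(1 + k_d·θ_c) / [θ_c·(Y·k − k_d) − 1] = 31.0 × (1 + 0.0450 × 18.3) / [18.3 × (0.672 × 5.76 − 0.0450) − 1] = 56.53 / 69.01 = 0.8191 mg/L.
Observed yield with endogenous decay: Y_obs = Y / (1 + k_d·θ_c) = 0.672 / (1 + 0.0450 × 18.3) = 0.672 / 1.824 = 0.3685 g VSS/g BOD₅.
ΔS = 259 − 0.819 = 258.2 mg/L, so the substrate removal rate is 2160 × 258.2/1000 = 557.7 kg BOD₅/d.
P_X = Y_obs · Q(S₀ − S) = 0.3685 × 557.7 = 205.5 kg VSS/d.

P_X ≈ 206 kg VSS/d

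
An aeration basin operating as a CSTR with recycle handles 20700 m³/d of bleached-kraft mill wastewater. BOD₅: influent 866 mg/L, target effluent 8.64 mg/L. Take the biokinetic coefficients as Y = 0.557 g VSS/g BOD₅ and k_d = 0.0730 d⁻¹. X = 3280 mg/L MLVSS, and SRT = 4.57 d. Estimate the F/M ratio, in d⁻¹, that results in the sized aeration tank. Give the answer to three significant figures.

Steady-state biomass mass balance: V·X·(1 + k_d·θ_c) = Y·Q·(S₀ − S)·θ_c, so V = 0.557 × 20700 × (866 − 8.64) × 4.57 / [3280 × (1 + 0.0730 × 4.57)] = 4.52×10^7 / 4374 = 10328 m³.
F/M = Q·S₀ / (V·X) = 20700 × 866 / (10328 × 3280) = 0.5292 g BOD₅·(g VSS·d)⁻¹.

F/M ≈ 0.529 d⁻¹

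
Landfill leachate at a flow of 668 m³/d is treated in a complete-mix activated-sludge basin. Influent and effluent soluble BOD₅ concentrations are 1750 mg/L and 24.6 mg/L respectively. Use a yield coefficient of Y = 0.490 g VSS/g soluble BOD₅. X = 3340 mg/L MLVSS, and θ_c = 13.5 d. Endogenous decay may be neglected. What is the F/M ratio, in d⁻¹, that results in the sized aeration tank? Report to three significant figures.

With k_d = 0 the design equation reduces to V = Y Q (S₀−S) θ_c / X = 0.490 × 668 × (1750 − 24.6) × 13.5 / 3340 = 2283 m³.
F/M = Q·S₀ / (V·X) = 668 × 1750 / (2283 × 3340) = 0.1533 g soluble BOD₅·(g VSS·d)⁻¹.

F/M ≈ 0.153 d⁻¹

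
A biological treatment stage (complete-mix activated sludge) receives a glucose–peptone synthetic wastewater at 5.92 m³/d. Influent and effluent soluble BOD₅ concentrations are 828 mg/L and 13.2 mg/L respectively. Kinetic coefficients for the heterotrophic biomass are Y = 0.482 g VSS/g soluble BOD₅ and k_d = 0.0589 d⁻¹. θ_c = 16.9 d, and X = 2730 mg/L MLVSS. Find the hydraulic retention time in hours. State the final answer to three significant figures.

τ ≈ 29.2 h

Rearranging the biomass balance for a CMAS with decay, V = Y·Q·ΔS·θ_c / [X·(1+k_d θ_c)] = 0.482 × 5.92 × (828 − 13.2) × 16.9 / [2730 × (1 + 0.0589 × 16.9)] = 3.93×10^4 / 5447 = 7.213 m³.
Hydraulic retention time τ = V/Q = 7.213 / 5.92 = 1.218 d = 29.24 h.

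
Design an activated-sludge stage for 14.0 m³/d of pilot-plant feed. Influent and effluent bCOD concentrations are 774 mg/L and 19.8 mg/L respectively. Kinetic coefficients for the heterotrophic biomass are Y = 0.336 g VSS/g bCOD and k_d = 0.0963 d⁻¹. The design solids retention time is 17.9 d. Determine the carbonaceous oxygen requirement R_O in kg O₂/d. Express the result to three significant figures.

R_O ≈ 8.71 kg O₂/d

The observed yield is Y_obs = Y/(1 + k_d·θ_c) = 0.336 / (1 + 0.0963 × 17.9) = 0.336 / 2.724 = 0.1234 g VSS per g bCOD removed.
ΔS = 774 − 19.8 = 754.2 mg/L, so the substrate removal rate is 14.0 × 754.2/1000 = 10.56 kg bCOD/d.
Biomass synthesised: P_X = Y_obs × 10.56 = 1.303 kg VSS/d.
Carbonaceous O₂ demand = substrate oxidised − cell-mass equivalent = 10.56 − 1.42 × 1.303 = 8.709 kg O₂/d.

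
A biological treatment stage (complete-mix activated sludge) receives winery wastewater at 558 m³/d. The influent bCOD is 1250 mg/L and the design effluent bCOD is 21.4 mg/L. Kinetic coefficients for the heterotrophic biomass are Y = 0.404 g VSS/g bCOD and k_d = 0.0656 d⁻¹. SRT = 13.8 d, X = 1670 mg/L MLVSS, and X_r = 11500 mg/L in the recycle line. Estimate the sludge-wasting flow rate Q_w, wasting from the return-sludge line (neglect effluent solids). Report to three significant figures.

Q_w ≈ 12.6 m³/d

Steady-state biomass mass balance: V·X·(1 + k_d·θ_c) = Y·Q·(S₀ − S)·θ_c, so V = 0.404 × 558 × (1250 − 21.4) × 13.8 / [1670 × (1 + 0.0656 × 13.8)] = 3.82×10^6 / 3182 = 1201 m³.
Wasting from the return line (neglecting effluent solids): Q_w = V·X / (θ_c·X_r) = 1201 × 1670 / (13.8 × 11500) = 12.64 m³/d.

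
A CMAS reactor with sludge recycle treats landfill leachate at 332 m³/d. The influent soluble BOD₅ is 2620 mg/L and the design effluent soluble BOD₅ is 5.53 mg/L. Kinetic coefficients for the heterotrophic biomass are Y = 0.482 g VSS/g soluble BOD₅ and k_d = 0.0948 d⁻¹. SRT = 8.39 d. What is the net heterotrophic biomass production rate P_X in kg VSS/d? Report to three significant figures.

P_X ≈ 233 kg VSS/d

Correct the yield for decay: Y_obs = Y/(1 + k_d θ_c) = 0.482 / (1 + 0.0948 × 8.39) = 0.482 / 1.795 = 0.2685.
Substrate removed = Q·(S₀ − S) = 332 m³/d × (2620 − 5.53) g/m³ = 8.68×10^5 g/d = 868.0 kg/d.
P_X = Y_obs · Q(S₀ − S) = 0.2685 × 868.0 = 233.0 kg VSS/d.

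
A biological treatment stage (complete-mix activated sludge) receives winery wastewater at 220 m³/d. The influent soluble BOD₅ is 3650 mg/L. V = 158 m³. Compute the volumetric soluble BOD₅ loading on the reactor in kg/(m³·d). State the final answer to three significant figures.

L_v ≈ 5.08 kg soluble BOD₅/(m³·d)

L_v = Q S₀ / V = 220 × 3650 × 10⁻³ / 158.0 = 5.082 kg/(m³·d).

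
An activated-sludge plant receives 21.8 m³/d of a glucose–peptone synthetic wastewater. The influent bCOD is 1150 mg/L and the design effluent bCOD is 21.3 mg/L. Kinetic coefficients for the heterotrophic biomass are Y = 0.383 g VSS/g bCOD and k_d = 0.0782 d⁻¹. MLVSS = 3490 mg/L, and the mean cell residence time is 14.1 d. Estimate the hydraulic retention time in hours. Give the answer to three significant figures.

Steady-state biomass mass balance: V·X·(1 + k_d·θ_c) = Y·Q·(S₀ − S)·θ_c, so V = 0.383 × 21.8 × (1150 − 21.3) × 14.1 / [3490 × (1 + 0.0782 × 14.1)] = 1.33×10^5 / 7338 = 18.11 m³.
τ = V/Q = 18.11/21.8 = 0.8306 d, or 19.94 h.

τ ≈ 19.9 h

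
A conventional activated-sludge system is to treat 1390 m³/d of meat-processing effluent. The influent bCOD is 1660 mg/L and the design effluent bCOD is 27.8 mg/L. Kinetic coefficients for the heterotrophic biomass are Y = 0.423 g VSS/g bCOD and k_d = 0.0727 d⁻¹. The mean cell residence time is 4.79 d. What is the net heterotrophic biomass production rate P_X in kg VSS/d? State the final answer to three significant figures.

The observed yield is Y_obs = Y/(1 + k_d·θ_c) = 0.423 / (1 + 0.0727 × 4.79) = 0.423 / 1.348 = 0.3137 g VSS per g bCOD removed.
Q·(S₀ − S) = 1390 × (1660 − 27.8) × 10⁻³ = 2269 kg/d removed.
Net biomass production P_X = Y_obs × Q·(S₀ − S) = 0.3137 × 2269 = 711.8 kg VSS/d.

P_X ≈ 712 kg VSS/d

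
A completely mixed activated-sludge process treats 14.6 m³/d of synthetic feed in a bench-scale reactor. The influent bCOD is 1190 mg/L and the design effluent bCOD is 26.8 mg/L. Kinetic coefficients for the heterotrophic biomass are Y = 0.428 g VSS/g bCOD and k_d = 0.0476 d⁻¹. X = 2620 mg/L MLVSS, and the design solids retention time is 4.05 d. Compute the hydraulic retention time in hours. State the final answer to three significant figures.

Steady-state biomass mass balance: V·X·(1 + k_d·θ_c) = Y·Q·(S₀ − S)·θ_c, so V = 0.428 × 14.6 × (1190 − 26.8) × 4.05 / [2620 × (1 + 0.0476 × 4.05)] = 2.94×10^4 / 3125 = 9.420 m³.
τ = V/Q = 9.420/14.6 = 0.6452 d, or 15.48 h.

τ ≈ 15.5 h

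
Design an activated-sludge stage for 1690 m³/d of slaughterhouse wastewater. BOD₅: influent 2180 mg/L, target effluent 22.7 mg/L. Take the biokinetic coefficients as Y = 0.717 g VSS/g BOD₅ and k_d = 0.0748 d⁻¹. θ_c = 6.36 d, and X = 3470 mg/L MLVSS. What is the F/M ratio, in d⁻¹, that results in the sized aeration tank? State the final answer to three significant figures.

F/M ≈ 0.327 d⁻¹

Steady-state biomass mass balance: V·X·(1 + k_d·θ_c) = Y·Q·(S₀ − S)·θ_c, so V = 0.717 × 1690 × (2180 − 22.7) × 6.36 / [3470 × (1 + 0.0748 × 6.36)] = 1.66×10^7 / 5121 = 3247 m³.
F/M = Q·S₀ / (V·X) = 1690 × 2180 / (3247 × 3470) = 0.3270 g BOD₅·(g VSS·d)⁻¹.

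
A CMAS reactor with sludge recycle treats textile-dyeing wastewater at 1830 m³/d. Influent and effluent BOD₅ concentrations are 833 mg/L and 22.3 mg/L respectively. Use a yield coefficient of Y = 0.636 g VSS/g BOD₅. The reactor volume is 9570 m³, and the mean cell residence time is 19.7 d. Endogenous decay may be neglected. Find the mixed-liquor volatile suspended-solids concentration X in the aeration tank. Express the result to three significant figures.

X = Y·Q·ΔS·θ_c / V = 0.636 × 1830 × (833 − 22.3) × 19.7 / 9570 = 1942 mg/L.

X ≈ 1940 mg/L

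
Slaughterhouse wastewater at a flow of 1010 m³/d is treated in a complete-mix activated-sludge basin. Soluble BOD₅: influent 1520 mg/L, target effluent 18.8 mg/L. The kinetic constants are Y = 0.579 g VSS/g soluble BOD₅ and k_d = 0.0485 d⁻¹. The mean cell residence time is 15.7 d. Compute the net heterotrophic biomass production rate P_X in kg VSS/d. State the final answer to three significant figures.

Observed yield with endogenous decay: Y_obs = Y / (1 + k_d·θ_c) = 0.579 / (1 + 0.0485 × 15.7) = 0.579 / 1.761 = 0.3287 g VSS/g soluble BOD₅.
Mass of soluble BOD₅ removed per day: Q(S₀ − S) = 1010 × 1501 g/m³ = 1516 kg/d.
Net biomass production P_X = Y_obs × Q·(S₀ − S) = 0.3287 × 1516 = 498.4 kg VSS/d.

P_X ≈ 498 kg VSS/d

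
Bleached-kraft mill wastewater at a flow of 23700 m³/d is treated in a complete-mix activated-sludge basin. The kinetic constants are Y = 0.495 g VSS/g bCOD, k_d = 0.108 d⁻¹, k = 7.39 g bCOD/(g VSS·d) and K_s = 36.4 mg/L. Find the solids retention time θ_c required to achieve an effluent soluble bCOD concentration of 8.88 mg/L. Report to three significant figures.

θ_c ≈ 1.64 d

Specific growth rate at S = 8.88 mg/L: μ = YkS/(K_s+S) = 0.495·7.39·8.88/(36.4+8.88) = 0.7174 d⁻¹.
1/θ_c = 0.7174 − 0.108 = 0.6094 d⁻¹, so θ_c = 1.641 d.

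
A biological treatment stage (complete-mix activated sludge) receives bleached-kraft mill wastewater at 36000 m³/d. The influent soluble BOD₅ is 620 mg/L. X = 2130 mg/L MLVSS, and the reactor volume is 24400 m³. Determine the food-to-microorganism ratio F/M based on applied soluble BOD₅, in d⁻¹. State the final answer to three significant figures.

F/M ≈ 0.429 d⁻¹

F/M = applied load / biomass = Q·S₀/(V·X) = 36000 × 620 / (24400 × 2130) = 0.4295 d⁻¹.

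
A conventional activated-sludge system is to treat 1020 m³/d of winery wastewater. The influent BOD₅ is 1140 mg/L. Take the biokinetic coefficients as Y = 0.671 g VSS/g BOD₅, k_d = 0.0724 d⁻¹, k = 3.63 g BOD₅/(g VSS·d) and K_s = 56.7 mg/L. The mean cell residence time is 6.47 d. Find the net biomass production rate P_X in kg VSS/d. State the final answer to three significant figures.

P_X ≈ 529 kg VSS/d

For a completely mixed reactor with recycle the Lawrence–McCarty relation gives S = K_s·(1 + k_d·θ_c) / [θ_c·(Y·k − k_d) − 1] = 56.7 × (1 + 0.0724 × 6.47) / [6.47 × (0.671 × 3.63 − 0.0724) − 1] = 83.26 / 14.29 = 5.826 mg/L.
The observed yield is Y_obs = Y/(1 + k_d·θ_c) = 0.671 / (1 + 0.0724 × 6.47) = 0.671 / 1.468 = 0.4570 g VSS per g BOD₅ removed.
ΔS = 1140 − 5.83 = 1134 mg/L, so the substrate removal rate is 1020 × 1134/1000 = 1157 kg BOD₅/d.
Biomass produced: P_X = Y_obs·Q·ΔS = 0.4570 × 1157 ≈ 528.6 kg VSS/d.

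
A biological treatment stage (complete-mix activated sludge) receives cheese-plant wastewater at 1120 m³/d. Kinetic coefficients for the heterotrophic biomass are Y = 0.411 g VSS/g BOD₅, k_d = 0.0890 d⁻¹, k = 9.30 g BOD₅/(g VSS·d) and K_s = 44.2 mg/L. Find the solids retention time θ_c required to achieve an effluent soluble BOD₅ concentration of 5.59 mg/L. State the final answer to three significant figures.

θ_c ≈ 2.94 d

At the target effluent, Y k S/(K_s+S) = 0.411×9.30×5.59/49.79 = 0.4291 d⁻¹.
1/θ_c = 0.4291 − 0.0890 = 0.3401 d⁻¹, so θ_c = 2.940 d.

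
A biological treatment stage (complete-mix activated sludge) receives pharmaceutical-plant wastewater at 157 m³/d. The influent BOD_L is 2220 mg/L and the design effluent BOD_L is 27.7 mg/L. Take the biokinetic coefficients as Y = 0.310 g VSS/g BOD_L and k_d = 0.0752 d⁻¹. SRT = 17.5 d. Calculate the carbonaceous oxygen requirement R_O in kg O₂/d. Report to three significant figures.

Observed yield with endogenous decay: Y_obs = Y / (1 + k_d·θ_c) = 0.310 / (1 + 0.0752 × 17.5) = 0.310 / 2.316 = 0.1339 g VSS/g BOD_L.
Mass of BOD_L removed per day: Q(S₀ − S) = 157 × 2192 g/m³ = 344.2 kg/d.
Net sludge production P_X = 0.1339 × 344.2 = 46.07 kg VSS/d.
R_O = Q·(S₀ − S) − 1.42·P_X = 344.2 − 1.42 × 46.07 = 278.8 kg O₂/d.

R_O ≈ 279 kg O₂/d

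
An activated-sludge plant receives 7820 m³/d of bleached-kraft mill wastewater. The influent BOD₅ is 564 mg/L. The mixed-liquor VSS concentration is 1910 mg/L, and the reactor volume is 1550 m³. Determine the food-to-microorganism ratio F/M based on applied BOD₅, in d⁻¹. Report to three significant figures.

F/M ≈ 1.49 d⁻¹

F/M = applied load / biomass = Q·S₀/(V·X) = 7820 × 564 / (1550 × 1910) = 1.490 d⁻¹.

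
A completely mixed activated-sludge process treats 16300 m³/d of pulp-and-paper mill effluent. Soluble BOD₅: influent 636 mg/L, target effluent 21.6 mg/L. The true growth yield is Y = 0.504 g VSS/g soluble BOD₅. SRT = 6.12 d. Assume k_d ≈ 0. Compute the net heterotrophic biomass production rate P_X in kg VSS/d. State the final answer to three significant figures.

P_X ≈ 5050 kg VSS/d

With endogenous decay neglected, the observed yield equals the true yield: Y_obs = Y = 0.504 g VSS/g soluble BOD₅.
ΔS = 636 − 21.6 = 614.4 mg/L, so the substrate removal rate is 16300 × 614.4/1000 = 10015 kg soluble BOD₅/d.
P_X = Y_obs · Q(S₀ − S) = 0.5040 × 10015 = 5047 kg VSS/d.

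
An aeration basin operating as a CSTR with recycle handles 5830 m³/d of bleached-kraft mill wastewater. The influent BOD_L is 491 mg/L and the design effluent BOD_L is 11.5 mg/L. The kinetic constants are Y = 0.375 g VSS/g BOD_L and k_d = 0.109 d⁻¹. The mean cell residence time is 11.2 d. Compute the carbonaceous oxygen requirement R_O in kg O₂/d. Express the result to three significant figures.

The observed yield is Y_obs = Y/(1 + k_d·θ_c) = 0.375 / (1 + 0.109 × 11.2) = 0.375 / 2.221 = 0.1689 g VSS per g BOD_L removed.
Mass of BOD_L removed per day: Q(S₀ − S) = 5830 × 479.5 g/m³ = 2795 kg/d.
Net sludge production P_X = 0.1689 × 2795 = 472.0 kg VSS/d.
R_O = Q·ΔS − 1.42 P_X = 2795 − 670.3 = 2125 kg O₂/d.

R_O ≈ 2130 kg O₂/d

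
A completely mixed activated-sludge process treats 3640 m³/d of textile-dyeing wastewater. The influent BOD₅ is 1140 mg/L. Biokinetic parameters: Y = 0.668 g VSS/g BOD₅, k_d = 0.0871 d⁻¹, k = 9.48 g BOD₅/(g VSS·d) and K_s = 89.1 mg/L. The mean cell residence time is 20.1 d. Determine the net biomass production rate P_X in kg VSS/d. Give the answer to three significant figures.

P_X ≈ 1010 kg VSS/d

From the Monod/SRT balance for a CMAS, S = K_s·(1+k_d θ_c)/[θ_c·(Y k − k_d) − 1] = 89.1 × (1 + 0.0871 × 20.1) / [20.1 × (0.668 × 9.48 − 0.0871) − 1] = 245.1 / 124.5 = 1.968 mg/L.
Correct the yield for decay: Y_obs = Y/(1 + k_d θ_c) = 0.668 / (1 + 0.0871 × 20.1) = 0.668 / 2.751 = 0.2428.
Substrate removed = Q·(S₀ − S) = 3640 m³/d × (1140 − 1.97) g/m³ = 4.14×10^6 g/d = 4142 kg/d.
So the net sludge growth is P_X = 0.2428 × 4142 = 1006 kg VSS/d.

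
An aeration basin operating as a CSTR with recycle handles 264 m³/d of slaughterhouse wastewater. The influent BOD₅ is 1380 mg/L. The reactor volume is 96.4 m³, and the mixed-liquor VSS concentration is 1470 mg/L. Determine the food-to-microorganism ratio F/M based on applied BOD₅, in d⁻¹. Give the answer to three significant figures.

F/M ≈ 2.57 d⁻¹

F/M = Q·S₀ / (V·X) = 264 × 1380 / (96.40 × 1470) = 2.571 g BOD₅·(g VSS·d)⁻¹.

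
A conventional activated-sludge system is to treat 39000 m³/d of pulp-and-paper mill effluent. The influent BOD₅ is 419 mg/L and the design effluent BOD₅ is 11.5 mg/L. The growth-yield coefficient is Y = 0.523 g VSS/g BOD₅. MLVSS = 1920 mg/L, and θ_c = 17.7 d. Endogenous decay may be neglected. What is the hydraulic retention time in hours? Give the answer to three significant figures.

τ ≈ 47.2 h

V·X = Y·Q·ΔS·θ_c gives V = 0.523 × 39000 × (419 − 11.5) × 17.7 / 1920 = 76624 m³.
HRT = V/Q = 76624 m³ / 39000 m³·d⁻¹ = 1.965 d × 24 = 47.15 h.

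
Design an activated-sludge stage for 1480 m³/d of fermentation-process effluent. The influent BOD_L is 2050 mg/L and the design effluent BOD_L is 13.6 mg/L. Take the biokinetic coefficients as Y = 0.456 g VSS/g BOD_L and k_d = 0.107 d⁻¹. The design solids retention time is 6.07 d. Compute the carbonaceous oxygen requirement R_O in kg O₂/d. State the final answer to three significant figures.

R_O ≈ 1830 kg O₂/d

Correct the yield for decay: Y_obs = Y/(1 + k_d θ_c) = 0.456 / (1 + 0.107 × 6.07) = 0.456 / 1.649 = 0.2764.
ΔS = 2050 − 13.6 = 2036 mg/L, so the substrate removal rate is 1480 × 2036/1000 = 3014 kg BOD_L/d.
Biomass synthesised: P_X = Y_obs × 3014 = 833.2 kg VSS/d.
R_O = Q·ΔS − 1.42 P_X = 3014 − 1183 = 1831 kg O₂/d.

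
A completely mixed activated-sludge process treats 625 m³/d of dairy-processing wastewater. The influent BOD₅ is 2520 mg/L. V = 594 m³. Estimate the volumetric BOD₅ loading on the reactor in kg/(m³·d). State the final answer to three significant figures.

L_v ≈ 2.65 kg BOD₅/(m³·d)

Volumetric loading L_v = Q·S₀ / V = 625 × 2520 g/m³ / 594.0 m³ = 2652 g/(m³·d) = 2.652 kg BOD₅/(m³·d).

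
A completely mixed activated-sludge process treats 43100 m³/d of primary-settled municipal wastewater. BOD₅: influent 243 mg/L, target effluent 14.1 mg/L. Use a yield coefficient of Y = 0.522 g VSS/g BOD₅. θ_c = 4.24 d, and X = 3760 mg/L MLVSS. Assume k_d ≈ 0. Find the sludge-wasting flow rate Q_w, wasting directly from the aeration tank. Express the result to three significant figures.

Q_w ≈ 1370 m³/d

With k_d = 0 the design equation reduces to V = Y Q (S₀−S) θ_c / X = 0.522 × 43100 × (243 − 14.1) × 4.24 / 3760 = 5807 m³.
Wasting from the aeration tank: Q_w = V / θ_c = 5807 / 4.24 = 1370 m³/d.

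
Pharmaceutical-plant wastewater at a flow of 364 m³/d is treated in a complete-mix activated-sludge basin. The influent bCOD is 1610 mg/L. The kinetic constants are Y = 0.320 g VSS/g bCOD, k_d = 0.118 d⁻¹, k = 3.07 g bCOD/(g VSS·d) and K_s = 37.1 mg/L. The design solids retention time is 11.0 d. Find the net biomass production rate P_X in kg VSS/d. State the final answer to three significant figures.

P_X ≈ 81.1 kg VSS/d

For a completely mixed reactor with recycle the Lawrence–McCarty relation gives S = K_s·(1 + k_d·θ_c) / [θ_c·(Y·k − k_d) − 1] = 37.1 × (1 + 0.118 × 11.0) / [11.0 × (0.320 × 3.07 − 0.118) − 1] = 85.26 / 8.508 = 10.02 mg/L.
Observed yield with endogenous decay: Y_obs = Y / (1 + k_d·θ_c) = 0.320 / (1 + 0.118 × 11.0) = 0.320 / 2.298 = 0.1393 g VSS/g bCOD.
Substrate removed = Q·(S₀ − S) = 364 m³/d × (1610 − 10.0) g/m³ = 5.82×10^5 g/d = 582.4 kg/d.
So the net sludge growth is P_X = 0.1393 × 582.4 = 81.10 kg VSS/d.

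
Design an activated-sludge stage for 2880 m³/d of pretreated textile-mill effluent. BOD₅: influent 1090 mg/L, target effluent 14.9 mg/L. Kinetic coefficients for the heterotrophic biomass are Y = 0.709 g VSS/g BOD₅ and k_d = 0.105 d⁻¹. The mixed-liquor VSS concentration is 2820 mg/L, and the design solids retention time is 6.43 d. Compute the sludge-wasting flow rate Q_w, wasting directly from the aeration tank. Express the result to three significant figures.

Steady-state biomass mass balance: V·X·(1 + k_d·θ_c) = Y·Q·(S₀ − S)·θ_c, so V = 0.709 × 2880 × (1090 − 14.9) × 6.43 / [2820 × (1 + 0.105 × 6.43)] = 1.41×10^7 / 4724 = 2988 m³.
For wasting at MLVSS concentration, Q_w = V/θ_c = 2988/6.43 = 464.7 m³/d.

Q_w ≈ 465 m³/d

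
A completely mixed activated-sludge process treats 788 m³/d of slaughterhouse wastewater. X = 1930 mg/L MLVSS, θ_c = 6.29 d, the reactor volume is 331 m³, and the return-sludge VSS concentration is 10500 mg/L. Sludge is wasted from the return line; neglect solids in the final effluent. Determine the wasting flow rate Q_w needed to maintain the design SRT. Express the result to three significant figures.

Q_w ≈ 9.67 m³/d

θ_c = V·X/(Q_w·X_r) when wasting from the recycle, so Q_w = V·X/(θ_c·X_r) = 331.0 × 1930 / (6.29 × 10500) = 9.673 m³/d.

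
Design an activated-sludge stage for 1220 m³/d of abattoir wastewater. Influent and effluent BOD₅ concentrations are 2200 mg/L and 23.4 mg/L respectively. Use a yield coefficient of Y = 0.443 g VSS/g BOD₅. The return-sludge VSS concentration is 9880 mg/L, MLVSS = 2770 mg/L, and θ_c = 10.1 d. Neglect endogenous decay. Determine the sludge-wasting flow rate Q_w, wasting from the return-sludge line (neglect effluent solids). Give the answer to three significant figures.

V·X = Y·Q·ΔS·θ_c gives V = 0.443 × 1220 × (2200 − 23.4) × 10.1 / 2770 = 4289 m³.
Wasting from the return line (neglecting effluent solids): Q_w = V·X / (θ_c·X_r) = 4289 × 2770 / (10.1 × 9880) = 119.1 m³/d.

Q_w ≈ 119 m³/d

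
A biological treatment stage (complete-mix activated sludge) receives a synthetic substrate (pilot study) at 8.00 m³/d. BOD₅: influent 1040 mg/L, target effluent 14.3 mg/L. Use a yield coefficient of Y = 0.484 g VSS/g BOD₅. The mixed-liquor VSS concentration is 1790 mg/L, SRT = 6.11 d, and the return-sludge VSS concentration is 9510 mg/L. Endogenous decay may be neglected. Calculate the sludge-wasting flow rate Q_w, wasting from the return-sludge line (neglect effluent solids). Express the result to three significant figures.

Biomass mass balance (decay neglected): V·X = Y·Q·(S₀ − S)·θ_c, so V = 0.484 × 8.00 × (1040 − 14.3) × 6.11 / 1790 = 13.56 m³.
θ_c = V·X/(Q_w·X_r) when wasting from the recycle, so Q_w = V·X/(θ_c·X_r) = 13.56 × 1790 / (6.11 × 9510) = 0.4176 m³/d.

Q_w ≈ 0.418 m³/d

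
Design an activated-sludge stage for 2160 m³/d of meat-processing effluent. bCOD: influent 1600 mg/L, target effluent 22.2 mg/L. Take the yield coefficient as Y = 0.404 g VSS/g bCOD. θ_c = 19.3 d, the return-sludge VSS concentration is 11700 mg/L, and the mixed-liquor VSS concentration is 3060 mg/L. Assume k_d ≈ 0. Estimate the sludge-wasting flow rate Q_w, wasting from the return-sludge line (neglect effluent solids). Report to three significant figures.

With k_d = 0 the design equation reduces to V = Y Q (S₀−S) θ_c / X = 0.404 × 2160 × (1600 − 22.2) × 19.3 / 3060 = 8684 m³.
θ_c = V·X/(Q_w·X_r) when wasting from the recycle, so Q_w = V·X/(θ_c·X_r) = 8684 × 3060 / (19.3 × 11700) = 117.7 m³/d.

Q_w ≈ 118 m³/d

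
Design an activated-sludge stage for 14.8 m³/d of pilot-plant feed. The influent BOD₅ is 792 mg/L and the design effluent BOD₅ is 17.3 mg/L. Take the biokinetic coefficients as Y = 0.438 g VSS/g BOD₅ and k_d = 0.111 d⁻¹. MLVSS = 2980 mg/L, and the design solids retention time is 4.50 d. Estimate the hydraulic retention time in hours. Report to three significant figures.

From the SRT design equation V = Y Q (S₀−S) θ_c / [X (1 + k_d θ_c)] = 0.438 × 14.8 × (792 − 17.3) × 4.50 / [2980 × (1 + 0.111 × 4.50)] = 2.26×10^4 / 4469 = 5.057 m³.
HRT = V/Q = 5.057 m³ / 14.8 m³·d⁻¹ = 0.3417 d × 24 = 8.201 h.

τ ≈ 8.20 h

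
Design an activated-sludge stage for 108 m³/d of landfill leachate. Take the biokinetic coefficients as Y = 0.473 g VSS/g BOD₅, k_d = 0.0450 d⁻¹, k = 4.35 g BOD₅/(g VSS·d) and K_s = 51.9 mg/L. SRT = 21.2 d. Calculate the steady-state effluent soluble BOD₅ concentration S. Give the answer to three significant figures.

From the Monod/SRT balance for a CMAS, S = K_s·(1+k_d θ_c)/[θ_c·(Y k − k_d) − 1] = 51.9 × (1 + 0.0450 × 21.2) / [21.2 × (0.473 × 4.35 − 0.0450) − 1] = 101.4 / 41.67 = 2.434 mg/L.

S ≈ 2.43 mg/L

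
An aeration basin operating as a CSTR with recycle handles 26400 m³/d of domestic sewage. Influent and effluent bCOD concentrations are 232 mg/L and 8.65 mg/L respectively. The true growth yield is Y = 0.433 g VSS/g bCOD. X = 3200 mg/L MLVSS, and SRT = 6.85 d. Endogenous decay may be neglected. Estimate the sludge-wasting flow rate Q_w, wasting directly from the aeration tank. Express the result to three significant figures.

Q_w ≈ 798 m³/d

V·X = Y·Q·ΔS·θ_c gives V = 0.433 × 26400 × (232 − 8.65) × 6.85 / 3200 = 5465 m³.
For wasting at MLVSS concentration, Q_w = V/θ_c = 5465/6.85 = 797.9 m³/d.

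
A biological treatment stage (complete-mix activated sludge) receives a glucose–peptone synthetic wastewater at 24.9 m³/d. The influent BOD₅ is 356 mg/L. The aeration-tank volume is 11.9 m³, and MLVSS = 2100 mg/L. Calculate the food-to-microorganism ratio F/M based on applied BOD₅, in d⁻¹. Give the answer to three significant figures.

F/M ≈ 0.355 d⁻¹

F/M = Q·S₀ / (V·X) = 24.9 × 356 / (11.90 × 2100) = 0.3547 g BOD₅·(g VSS·d)⁻¹.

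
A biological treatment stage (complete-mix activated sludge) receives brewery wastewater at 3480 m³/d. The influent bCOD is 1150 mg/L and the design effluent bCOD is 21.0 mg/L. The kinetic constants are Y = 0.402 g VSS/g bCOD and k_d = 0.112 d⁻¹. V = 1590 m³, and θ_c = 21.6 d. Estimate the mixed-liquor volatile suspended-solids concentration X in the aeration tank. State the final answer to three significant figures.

X = Y·Q·ΔS·θ_c / [V·(1 + k_d θ_c)] = 0.402 × 3480 × (1150 − 21.0) × 21.6 / [1590 × (1 + 0.112 × 21.6)] = 6275 mg/L.

X ≈ 6280 mg/L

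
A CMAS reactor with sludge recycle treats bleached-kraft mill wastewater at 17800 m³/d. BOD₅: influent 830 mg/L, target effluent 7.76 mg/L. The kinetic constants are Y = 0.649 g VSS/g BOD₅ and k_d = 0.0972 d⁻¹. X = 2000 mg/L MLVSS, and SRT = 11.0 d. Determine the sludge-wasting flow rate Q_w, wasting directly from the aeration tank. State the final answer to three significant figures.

Q_w ≈ 2300 m³/d

From the SRT design equation V = Y Q (S₀−S) θ_c / [X (1 + k_d θ_c)] = 0.649 × 17800 × (830 − 7.76) × 11.0 / [2000 × (1 + 0.0972 × 11.0)] = 1.04×10^8 / 4138 = 25248 m³.
With mixed-liquor wasting, θ_c = V/Q_w, so Q_w = V/θ_c = 25248/11.0 = 2295 m³/d.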